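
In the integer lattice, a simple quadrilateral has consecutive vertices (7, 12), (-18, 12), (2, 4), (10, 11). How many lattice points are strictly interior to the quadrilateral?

100

Using the shoelace formula, 2A = |(7·12 − (-18)·12) + ((-18)·4 − 2·12) + (2·11 − 10·4) + (10·12 − 7·11)| = 229, so the area is 229/2.
The number of boundary lattice points is Σ gcd(|Δx|,|Δy|) = gcd(25,0) + gcd(20,8) + gcd(8,7) + gcd(3,1) = 25+4+1+1 = 31.
Pick's theorem gives I = A − B/2 + 1 = 229/2 − 31/2 + 1 = 100.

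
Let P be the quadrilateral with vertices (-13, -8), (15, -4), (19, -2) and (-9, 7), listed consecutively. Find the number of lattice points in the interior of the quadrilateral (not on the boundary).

245

By the shoelace formula, twice the signed area is |[(-13)·(-4) − 15·(-8)] + [15·(-2) − 19·(-4)] + [19·7 − (-9)·(-2)] + [(-9)·(-8) − (-13)·7]| = 496, so the area is 248.
Along each edge there are gcd(|Δx|,|Δy|)+1 lattice points, so counting each shared vertex once the boundary has gcd(28,4) + gcd(4,2) + gcd(28,9) + gcd(4,15) = 4+2+1+1 = 8.
By Pick's theorem A = I + B/2 − 1, so I = 248 − 8/2 + 1 = 245.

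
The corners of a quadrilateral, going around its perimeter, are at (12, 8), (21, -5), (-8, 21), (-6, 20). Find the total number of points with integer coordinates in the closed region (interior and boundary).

80

Using the shoelace formula, 2A = |(12·(-5) − 21·8) + (21·21 − (-8)·(-5)) + ((-8)·20 − (-6)·21) + ((-6)·8 − 12·20)| = 149, so the area is 149/2.
The number of boundary lattice points is Σ gcd(|Δx|,|Δy|) = gcd(9,13) + gcd(29,26) + gcd(2,1) + gcd(18,12) = 1+1+1+6 = 9.
Pick's theorem gives I = A − B/2 + 1 = 149/2 − 9/2 + 1 = 71, so the closed region contains I + B = 71 + 9 = 80 lattice points.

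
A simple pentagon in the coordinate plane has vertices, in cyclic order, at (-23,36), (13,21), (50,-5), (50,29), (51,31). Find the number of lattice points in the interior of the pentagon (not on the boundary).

By the shoelace formula, twice the signed area is |((-23)·21 − 13·36) + (13·(-5) − 50·21) + (50·29 − 50·(-5)) + (50·31 − 51·29) + (51·36 − (-23)·31)| = 2254, so the area is 1127.
Summing gcd(|Δx|,|Δy|) over the edges gives the boundary count: gcd(36,15) + gcd(37,26) + gcd(0,34) + gcd(1,2) + gcd(74,5) = 3+1+34+1+1 = 40.
By Pick's theorem A = I + B/2 − 1, so I = 1127 − 40/2 + 1 = 1108.

1108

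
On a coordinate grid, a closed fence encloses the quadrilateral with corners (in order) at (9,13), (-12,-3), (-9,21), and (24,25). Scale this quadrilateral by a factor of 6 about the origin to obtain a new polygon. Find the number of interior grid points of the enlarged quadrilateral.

14233

Using the shoelace formula, 2A = |[9·(-3) − (-12)·13] + [(-12)·21 − (-9)·(-3)] + [(-9)·25 − 24·21] + [24·13 − 9·25]| = 792, so the area is 396.
Along each edge there are gcd(|Δx|,|Δy|)+1 lattice points, so counting each shared vertex once the boundary has gcd(21,16) + gcd(3,24) + gcd(33,4) + gcd(15,12) = 1+3+1+3 = 8.
Scaling by 6 multiplies the area by 6² = 36 (so the new area is 14256) and multiplies the boundary lattice-point count by 6, giving 48.
By Pick's theorem, the interior count of the dilated polygon is 14256 − 48/2 + 1 = 14233.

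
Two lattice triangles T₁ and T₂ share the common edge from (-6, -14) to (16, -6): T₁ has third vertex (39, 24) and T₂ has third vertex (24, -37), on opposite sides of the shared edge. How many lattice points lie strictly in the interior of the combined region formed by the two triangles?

The union is the simple quadrilateral with vertices (-6, -14), (39, 24), (16, -6), (24, -37) in order.
The shoelace formula gives twice the area as |[(-6)·24 − 39·(-14)] + [39·(-6) − 16·24] + [16·(-37) − 24·(-6)] + [24·(-14) − (-6)·(-37)]| = 1222, so the area is 611.
Summing gcd(|Δx|,|Δy|) over the edges gives the boundary count: gcd(45,38) + gcd(23,30) + gcd(8,31) + gcd(30,23) = 1+1+1+1 = 4.
By Pick's theorem I = A − B/2 + 1 = 611 − 4/2 + 1 = 610.

610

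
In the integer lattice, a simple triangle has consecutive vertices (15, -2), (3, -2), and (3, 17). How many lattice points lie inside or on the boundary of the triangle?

Using the shoelace formula, 2A = |[15·(-2) − 3·(-2)] + [3·17 − 3·(-2)] + [3·(-2) − 15·17]| = 228, so the area is 114.
Summing gcd(|Δx|,|Δy|) over the edges gives the boundary count: gcd(12,0) + gcd(0,19) + gcd(12,19) = 12+19+1 = 32.
Pick's theorem gives I = A − B/2 + 1 = 114 − 32/2 + 1 = 99, so the closed region contains I + B = 99 + 32 = 131 lattice points.

131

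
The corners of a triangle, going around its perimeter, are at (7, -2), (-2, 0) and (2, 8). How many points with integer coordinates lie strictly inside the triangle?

36

Using the shoelace formula, 2A = |(7·0 − (-2)·(-2)) + ((-2)·8 − 2·0) + (2·(-2) − 7·8)| = 80, so the area is 40.
The number of boundary lattice points is Σ gcd(|Δx|,|Δy|) = gcd(9,2) + gcd(4,8) + gcd(5,10) = 1+4+5 = 10.
By Pick's theorem A = I + B/2 − 1, so I = 40 − 10/2 + 1 = 36.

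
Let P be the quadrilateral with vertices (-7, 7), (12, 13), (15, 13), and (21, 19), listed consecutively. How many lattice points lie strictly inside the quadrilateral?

Using the shoelace formula, 2A = |[(-7)·13 − 12·7] + [12·13 − 15·13] + [15·19 − 21·13] + [21·7 − (-7)·19]| = 78, so the area is 39.
Summing gcd(|Δx|,|Δy|) over the edges gives the boundary count: gcd(19,6) + gcd(3,0) + gcd(6,6) + gcd(28,12) = 1+3+6+4 = 14.
By Pick's theorem A = I + B/2 − 1, so I = 39 − 14/2 + 1 = 33.

33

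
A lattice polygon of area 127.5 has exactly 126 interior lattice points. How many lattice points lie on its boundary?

5

Pick's theorem gives A = I + B/2 − 1, so B = 2(A − I + 1) = 2(127.5 − 126 + 1) = 5.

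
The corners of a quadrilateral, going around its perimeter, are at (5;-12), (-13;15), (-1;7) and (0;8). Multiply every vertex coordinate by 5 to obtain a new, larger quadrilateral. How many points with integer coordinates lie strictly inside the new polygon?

Using the shoelace formula, 2A = |[5·15 − (-13)·(-12)] + [(-13)·7 − (-1)·15] + [(-1)·8 − 0·7] + [0·(-12) − 5·8]| = 205, so the area is 205/2.
Along each edge there are gcd(|Δx|,|Δy|)+1 lattice points, so counting each shared vertex once the boundary has gcd(18,27) + gcd(12,8) + gcd(1,1) + gcd(5,20) = 9+4+1+5 = 19.
Scaling by 5 multiplies the area by 5² = 25 (so the new area is 2562.5) and multiplies the boundary lattice-point count by 5, giving 95.
By Pick's theorem, the interior count of the dilated polygon is 2562.5 − 95/2 + 1 = 2516.

2516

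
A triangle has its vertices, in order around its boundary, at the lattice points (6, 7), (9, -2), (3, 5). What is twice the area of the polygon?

By the shoelace formula, twice the signed area is |[6·(-2) − 9·7] + [9·5 − 3·(-2)] + [3·7 − 6·5]| = 33, so the area is 16.5.

33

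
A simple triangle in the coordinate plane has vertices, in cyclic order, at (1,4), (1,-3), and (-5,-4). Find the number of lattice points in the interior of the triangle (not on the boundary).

17

Using the shoelace formula, 2A = |(1·(-3) − 1·4) + (1·(-4) − (-5)·(-3)) + ((-5)·4 − 1·(-4))| = 42, so the area is 21.
Summing gcd(|Δx|,|Δy|) over the edges gives the boundary count: gcd(0,7) + gcd(6,1) + gcd(6,8) = 7+1+2 = 10.
By Pick's theorem A = I + B/2 − 1, so I = 21 − 10/2 + 1 = 17.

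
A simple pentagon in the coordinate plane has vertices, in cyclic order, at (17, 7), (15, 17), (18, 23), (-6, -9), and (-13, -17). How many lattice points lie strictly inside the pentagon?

Using the shoelace formula, 2A = |[17·17 − 15·7] + [15·23 − 18·17] + [18·(-9) − (-6)·23] + [(-6)·(-17) − (-13)·(-9)] + [(-13)·7 − 17·(-17)]| = 382, so the area is 191.
Summing gcd(|Δx|,|Δy|) over the edges gives the boundary count: gcd(2,10) + gcd(3,6) + gcd(24,32) + gcd(7,8) + gcd(30,24) = 2+3+8+1+6 = 20.
Pick's theorem gives I = A − B/2 + 1 = 191 − 20/2 + 1 = 182.

182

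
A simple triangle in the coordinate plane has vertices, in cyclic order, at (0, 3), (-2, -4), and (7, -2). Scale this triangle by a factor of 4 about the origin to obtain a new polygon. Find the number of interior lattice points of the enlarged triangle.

467

By the shoelace formula, twice the signed area is |[0·(-4) − (-2)·3] + [(-2)·(-2) − 7·(-4)] + [7·3 − 0·(-2)]| = 59, so the area is 59/2.
Along each edge there are gcd(|Δx|,|Δy|)+1 lattice points, so counting each shared vertex once the boundary has gcd(2,7) + gcd(9,2) + gcd(7,5) = 1+1+1 = 3.
Scaling by 4 multiplies the area by 4² = 16 (so the new area is 472) and multiplies the boundary lattice-point count by 4, giving 12.
By Pick's theorem, the interior count of the dilated polygon is 472 − 12/2 + 1 = 467.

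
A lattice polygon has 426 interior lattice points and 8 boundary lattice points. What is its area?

429

Pick's theorem states A = I + B/2 − 1, so A = 426 + 8/2 − 1 = 429.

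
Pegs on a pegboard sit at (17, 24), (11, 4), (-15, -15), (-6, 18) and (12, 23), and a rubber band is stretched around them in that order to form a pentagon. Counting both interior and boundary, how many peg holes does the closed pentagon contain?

The shoelace formula gives twice the area as |[17·4 − 11·24] + [11·(-15) − (-15)·4] + [(-15)·18 − (-6)·(-15)] + [(-6)·23 − 12·18] + [12·24 − 17·23]| = 1118, so the area is 559.
Summing gcd(|Δx|,|Δy|) over the edges gives the boundary count: gcd(6,20) + gcd(26,19) + gcd(9,33) + gcd(18,5) + gcd(5,1) = 2+1+3+1+1 = 8.
Pick's theorem gives I = A − B/2 + 1 = 559 − 8/2 + 1 = 556, so the closed region contains I + B = 556 + 8 = 564 lattice points.

564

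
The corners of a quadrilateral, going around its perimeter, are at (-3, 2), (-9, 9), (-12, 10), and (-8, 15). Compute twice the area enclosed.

By the shoelace formula, twice the signed area is |((-3)·9 − (-9)·2) + ((-9)·10 − (-12)·9) + ((-12)·15 − (-8)·10) + ((-8)·2 − (-3)·15)| = 62, so the area is 31.

62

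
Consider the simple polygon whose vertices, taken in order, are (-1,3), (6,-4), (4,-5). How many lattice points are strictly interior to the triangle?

Using the shoelace formula, 2A = |[(-1)·(-4) − 6·3] + [6·(-5) − 4·(-4)] + [4·3 − (-1)·(-5)]| = 21, so the area is 21/2.
Along each edge there are gcd(|Δx|,|Δy|)+1 lattice points, so counting each shared vertex once the boundary has gcd(7,7) + gcd(2,1) + gcd(5,8) = 7+1+1 = 9.
By Pick's theorem A = I + B/2 − 1, so I = 21/2 − 9/2 + 1 = 7.

7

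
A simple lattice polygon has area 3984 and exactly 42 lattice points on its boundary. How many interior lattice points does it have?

3964

From Pick's theorem, I = A − B/2 + 1 = 3984 − 42/2 + 1 = 3964.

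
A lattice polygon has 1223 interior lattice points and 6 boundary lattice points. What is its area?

1225

By Pick's theorem, A = I + B/2 − 1 = 1223 + 6/2 − 1 = 1225.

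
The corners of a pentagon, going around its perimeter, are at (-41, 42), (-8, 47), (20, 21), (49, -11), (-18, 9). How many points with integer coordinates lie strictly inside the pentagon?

Using the shoelace formula, 2A = |((-41)·47 − (-8)·42) + ((-8)·21 − 20·47) + (20·(-11) − 49·21) + (49·9 − (-18)·(-11)) + ((-18)·42 − (-41)·9)| = 4092, so the area is 2046.
The number of boundary lattice points is Σ gcd(|Δx|,|Δy|) = gcd(33,5) + gcd(28,26) + gcd(29,32) + gcd(67,20) + gcd(23,33) = 1+2+1+1+1 = 6.
Pick's theorem gives I = A − B/2 + 1 = 2046 − 6/2 + 1 = 2044.

2044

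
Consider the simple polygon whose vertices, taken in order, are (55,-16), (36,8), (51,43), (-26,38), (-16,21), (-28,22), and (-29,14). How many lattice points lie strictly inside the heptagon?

2718

The shoelace formula gives twice the area as |[55·8 − 36·(-16)] + [36·43 − 51·8] + [51·38 − (-26)·43] + [(-26)·21 − (-16)·38] + [(-16)·22 − (-28)·21] + [(-28)·14 − (-29)·22] + [(-29)·(-16) − 55·14]| = 5450, so the area is 2725.
Summing gcd(|Δx|,|Δy|) over the edges gives the boundary count: gcd(19,24) + gcd(15,35) + gcd(77,5) + gcd(10,17) + gcd(12,1) + gcd(1,8) + gcd(84,30) = 1+5+1+1+1+1+6 = 16.
By Pick's theorem A = I + B/2 − 1, so I = 2725 − 16/2 + 1 = 2718.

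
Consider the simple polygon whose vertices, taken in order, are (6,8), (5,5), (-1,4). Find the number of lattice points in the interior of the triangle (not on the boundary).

8

The shoelace formula gives twice the area as |(6·5 − 5·8) + (5·4 − (-1)·5) + ((-1)·8 − 6·4)| = 17, so the area is 8.5.
Along each edge there are gcd(|Δx|,|Δy|)+1 lattice points, so counting each shared vertex once the boundary has gcd(1,3) + gcd(6,1) + gcd(7,4) = 1+1+1 = 3.
Pick's theorem gives I = A − B/2 + 1 = 8.5 − 3/2 + 1 = 8.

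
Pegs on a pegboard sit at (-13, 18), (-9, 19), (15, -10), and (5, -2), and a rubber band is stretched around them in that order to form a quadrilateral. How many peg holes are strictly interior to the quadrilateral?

96

Using the shoelace formula, 2A = |((-13)·19 − (-9)·18) + ((-9)·(-10) − 15·19) + (15·(-2) − 5·(-10)) + (5·18 − (-13)·(-2))| = 196, so the area is 98.
The number of boundary lattice points is Σ gcd(|Δx|,|Δy|) = gcd(4,1) + gcd(24,29) + gcd(10,8) + gcd(18,20) = 1+1+2+2 = 6.
Pick's theorem gives I = A − B/2 + 1 = 98 − 6/2 + 1 = 96.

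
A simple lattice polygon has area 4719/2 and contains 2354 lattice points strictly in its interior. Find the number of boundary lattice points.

Pick's theorem gives A = I + B/2 − 1, so B = 2(A − I + 1) = 2(4719/2 − 2354 + 1) = 13.

13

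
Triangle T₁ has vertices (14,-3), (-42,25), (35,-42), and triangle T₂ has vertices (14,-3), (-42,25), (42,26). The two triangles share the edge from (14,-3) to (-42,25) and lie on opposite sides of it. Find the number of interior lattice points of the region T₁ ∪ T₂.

2000

The union is the simple quadrilateral with vertices (14,-3), (35,-42), (-42,25), (42,26) in order.
By the shoelace formula, twice the signed area is |(14·(-42) − 35·(-3)) + (35·25 − (-42)·(-42)) + ((-42)·26 − 42·25) + (42·(-3) − 14·26)| = 4004, so the area is 2002.
Along each edge there are gcd(|Δx|,|Δy|)+1 lattice points, so counting each shared vertex once the boundary has gcd(21,39) + gcd(77,67) + gcd(84,1) + gcd(28,29) = 3+1+1+1 = 6.
By Pick's theorem I = A − B/2 + 1 = 2002 − 6/2 + 1 = 2000.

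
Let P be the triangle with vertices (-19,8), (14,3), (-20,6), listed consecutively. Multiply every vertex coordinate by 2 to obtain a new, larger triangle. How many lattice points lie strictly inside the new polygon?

The shoelace formula gives twice the area as |[(-19)·3 − 14·8] + [14·6 − (-20)·3] + [(-20)·8 − (-19)·6]| = 71, so the area is 35.5.
The number of boundary lattice points is Σ gcd(|Δx|,|Δy|) = gcd(33,5) + gcd(34,3) + gcd(1,2) = 1+1+1 = 3.
Scaling by 2 multiplies the area by 2² = 4 (so the new area is 142) and multiplies the boundary lattice-point count by 2, giving 6.
By Pick's theorem, the interior count of the dilated polygon is 142 − 6/2 + 1 = 140.

140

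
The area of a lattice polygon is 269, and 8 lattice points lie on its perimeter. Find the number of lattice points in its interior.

From Pick's theorem, I = A − B/2 + 1 = 269 − 8/2 + 1 = 266.

266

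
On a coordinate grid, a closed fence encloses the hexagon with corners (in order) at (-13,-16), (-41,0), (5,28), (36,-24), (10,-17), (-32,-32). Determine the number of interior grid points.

By the shoelace formula, twice the signed area is |((-13)·0 − (-41)·(-16)) + ((-41)·28 − 5·0) + (5·(-24) − 36·28) + (36·(-17) − 10·(-24)) + (10·(-32) − (-32)·(-17)) + ((-32)·(-16) − (-13)·(-32))| = 4072, so the area is 2036.
Along each edge there are gcd(|Δx|,|Δy|)+1 lattice points, so counting each shared vertex once the boundary has gcd(28,16) + gcd(46,28) + gcd(31,52) + gcd(26,7) + gcd(42,15) + gcd(19,16) = 4+2+1+1+3+1 = 12.
By Pick's theorem A = I + B/2 − 1, so I = 2036 − 12/2 + 1 = 2031.

2031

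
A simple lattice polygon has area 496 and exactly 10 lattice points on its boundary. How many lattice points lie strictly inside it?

492

From Pick's theorem, I = A − B/2 + 1 = 496 − 10/2 + 1 = 492.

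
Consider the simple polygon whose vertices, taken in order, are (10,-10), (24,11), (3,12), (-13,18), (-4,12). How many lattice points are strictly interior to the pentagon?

319

By the shoelace formula, twice the signed area is |[10·11 − 24·(-10)] + [24·12 − 3·11] + [3·18 − (-13)·12] + [(-13)·12 − (-4)·18] + [(-4)·(-10) − 10·12]| = 651, so the area is 651/2.
Summing gcd(|Δx|,|Δy|) over the edges gives the boundary count: gcd(14,21) + gcd(21,1) + gcd(16,6) + gcd(9,6) + gcd(14,22) = 7+1+2+3+2 = 15.
By Pick's theorem A = I + B/2 − 1, so I = 651/2 − 15/2 + 1 = 319.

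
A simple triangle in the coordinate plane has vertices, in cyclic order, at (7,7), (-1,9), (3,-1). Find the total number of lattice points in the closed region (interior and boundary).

41

Using the shoelace formula, 2A = |[7·9 − (-1)·7] + [(-1)·(-1) − 3·9] + [3·7 − 7·(-1)]| = 72, so the area is 36.
Along each edge there are gcd(|Δx|,|Δy|)+1 lattice points, so counting each shared vertex once the boundary has gcd(8,2) + gcd(4,10) + gcd(4,8) = 2+2+4 = 8.
Pick's theorem gives I = A − B/2 + 1 = 36 − 8/2 + 1 = 33, so the closed region contains I + B = 33 + 8 = 41 lattice points.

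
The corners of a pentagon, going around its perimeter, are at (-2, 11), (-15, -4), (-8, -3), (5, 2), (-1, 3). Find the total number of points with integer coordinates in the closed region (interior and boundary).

102

By the shoelace formula, twice the signed area is |((-2)·(-4) − (-15)·11) + ((-15)·(-3) − (-8)·(-4)) + ((-8)·2 − 5·(-3)) + (5·3 − (-1)·2) + ((-1)·11 − (-2)·3)| = 197, so the area is 197/2.
Along each edge there are gcd(|Δx|,|Δy|)+1 lattice points, so counting each shared vertex once the boundary has gcd(13,15) + gcd(7,1) + gcd(13,5) + gcd(6,1) + gcd(1,8) = 1+1+1+1+1 = 5.
Pick's theorem gives I = A − B/2 + 1 = 197/2 − 5/2 + 1 = 97, so the closed region contains I + B = 97 + 5 = 102 lattice points.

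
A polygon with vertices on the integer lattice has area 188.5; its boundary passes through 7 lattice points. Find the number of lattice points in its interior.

186

From Pick's theorem, I = A − B/2 + 1 = 188.5 − 7/2 + 1 = 186.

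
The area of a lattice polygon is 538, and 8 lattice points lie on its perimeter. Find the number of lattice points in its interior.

From Pick's theorem, I = A − B/2 + 1 = 538 − 8/2 + 1 = 535.

535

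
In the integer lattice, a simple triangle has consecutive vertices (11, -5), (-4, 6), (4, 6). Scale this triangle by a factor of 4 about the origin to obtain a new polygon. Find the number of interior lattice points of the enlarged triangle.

685

The shoelace formula gives twice the area as |[11·6 − (-4)·(-5)] + [(-4)·6 − 4·6] + [4·(-5) − 11·6]| = 88, so the area is 44.
The number of boundary lattice points is Σ gcd(|Δx|,|Δy|) = gcd(15,11) + gcd(8,0) + gcd(7,11) = 1+8+1 = 10.
Scaling by 4 multiplies the area by 4² = 16 (so the new area is 704) and multiplies the boundary lattice-point count by 4, giving 40.
By Pick's theorem, the interior count of the dilated polygon is 704 − 40/2 + 1 = 685.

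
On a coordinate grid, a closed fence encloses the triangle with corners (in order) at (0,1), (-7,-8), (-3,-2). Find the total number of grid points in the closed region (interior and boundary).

The shoelace formula gives twice the area as |[0·(-8) − (-7)·1] + [(-7)·(-2) − (-3)·(-8)] + [(-3)·1 − 0·(-2)]| = 6, so the area is 3.
Along each edge there are gcd(|Δx|,|Δy|)+1 lattice points, so counting each shared vertex once the boundary has gcd(7,9) + gcd(4,6) + gcd(3,3) = 1+2+3 = 6.
Pick's theorem gives I = A − B/2 + 1 = 3 − 6/2 + 1 = 1, so the closed region contains I + B = 1 + 6 = 7 lattice points.

7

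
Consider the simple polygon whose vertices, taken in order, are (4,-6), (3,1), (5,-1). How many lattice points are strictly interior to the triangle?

5

Using the shoelace formula, 2A = |[4·1 − 3·(-6)] + [3·(-1) − 5·1] + [5·(-6) − 4·(-1)]| = 12, so the area is 6.
The number of boundary lattice points is Σ gcd(|Δx|,|Δy|) = gcd(1,7) + gcd(2,2) + gcd(1,5) = 1+2+1 = 4.
By Pick's theorem A = I + B/2 − 1, so I = 6 − 4/2 + 1 = 5.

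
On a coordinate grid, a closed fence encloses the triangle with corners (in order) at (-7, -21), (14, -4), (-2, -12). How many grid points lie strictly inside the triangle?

By the shoelace formula, twice the signed area is |[(-7)·(-4) − 14·(-21)] + [14·(-12) − (-2)·(-4)] + [(-2)·(-21) − (-7)·(-12)]| = 104, so the area is 52.
Along each edge there are gcd(|Δx|,|Δy|)+1 lattice points, so counting each shared vertex once the boundary has gcd(21,17) + gcd(16,8) + gcd(5,9) = 1+8+1 = 10.
Pick's theorem gives I = A − B/2 + 1 = 52 − 10/2 + 1 = 48.

48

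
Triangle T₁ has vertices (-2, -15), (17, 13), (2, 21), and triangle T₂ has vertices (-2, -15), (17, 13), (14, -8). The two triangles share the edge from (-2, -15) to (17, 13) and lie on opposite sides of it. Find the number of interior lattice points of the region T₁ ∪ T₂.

440

The union is the simple quadrilateral with vertices (-2, -15), (2, 21), (17, 13), (14, -8) in order.
By the shoelace formula, twice the signed area is |[(-2)·21 − 2·(-15)] + [2·13 − 17·21] + [17·(-8) − 14·13] + [14·(-15) − (-2)·(-8)]| = 887, so the area is 887/2.
Summing gcd(|Δx|,|Δy|) over the edges gives the boundary count: gcd(4,36) + gcd(15,8) + gcd(3,21) + gcd(16,7) = 4+1+3+1 = 9.
By Pick's theorem I = A − B/2 + 1 = 887/2 − 9/2 + 1 = 440.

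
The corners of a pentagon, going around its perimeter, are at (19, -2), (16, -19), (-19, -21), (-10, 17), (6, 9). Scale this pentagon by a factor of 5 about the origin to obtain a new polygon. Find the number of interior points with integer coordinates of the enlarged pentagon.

24146

By the shoelace formula, twice the signed area is |(19·(-19) − 16·(-2)) + (16·(-21) − (-19)·(-19)) + ((-19)·17 − (-10)·(-21)) + ((-10)·9 − 6·17) + (6·(-2) − 19·9)| = 1934, so the area is 967.
Summing gcd(|Δx|,|Δy|) over the edges gives the boundary count: gcd(3,17) + gcd(35,2) + gcd(9,38) + gcd(16,8) + gcd(13,11) = 1+1+1+8+1 = 12.
Scaling by 5 multiplies the area by 5² = 25 (so the new area is 24175) and multiplies the boundary lattice-point count by 5, giving 60.
By Pick's theorem, the interior count of the dilated polygon is 24175 − 60/2 + 1 = 24146.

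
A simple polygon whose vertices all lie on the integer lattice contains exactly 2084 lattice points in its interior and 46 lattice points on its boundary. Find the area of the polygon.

By Pick's theorem, A = I + B/2 − 1 = 2084 + 46/2 − 1 = 2106.

2106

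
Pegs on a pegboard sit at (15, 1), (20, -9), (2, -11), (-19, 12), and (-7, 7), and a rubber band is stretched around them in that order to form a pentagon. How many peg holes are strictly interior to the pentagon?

347

By the shoelace formula, twice the signed area is |[15·(-9) − 20·1] + [20·(-11) − 2·(-9)] + [2·12 − (-19)·(-11)] + [(-19)·7 − (-7)·12] + [(-7)·1 − 15·7]| = 703, so the area is 351.5.
Along each edge there are gcd(|Δx|,|Δy|)+1 lattice points, so counting each shared vertex once the boundary has gcd(5,10) + gcd(18,2) + gcd(21,23) + gcd(12,5) + gcd(22,6) = 5+2+1+1+2 = 11.
By Pick's theorem A = I + B/2 − 1, so I = 351.5 − 11/2 + 1 = 347.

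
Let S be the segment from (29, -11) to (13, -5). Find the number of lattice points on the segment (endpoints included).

The number of lattice points on a segment between lattice points is gcd(|Δx|,|Δy|) + 1 = gcd(16,6) + 1 = 2 + 1 = 3.

3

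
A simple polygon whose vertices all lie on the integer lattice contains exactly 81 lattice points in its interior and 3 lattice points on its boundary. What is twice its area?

Pick's theorem states A = I + B/2 − 1, so A = 81 + 3/2 − 1 = 163/2.
Hence 2A = 163.

163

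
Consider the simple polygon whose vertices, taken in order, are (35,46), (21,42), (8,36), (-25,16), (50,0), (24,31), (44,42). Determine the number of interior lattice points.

1447

Using the shoelace formula, 2A = |[35·42 − 21·46] + [21·36 − 8·42] + [8·16 − (-25)·36] + [(-25)·0 − 50·16] + [50·31 − 24·0] + [24·42 − 44·31] + [44·46 − 35·42]| = 2900, so the area is 1450.
Along each edge there are gcd(|Δx|,|Δy|)+1 lattice points, so counting each shared vertex once the boundary has gcd(14,4) + gcd(13,6) + gcd(33,20) + gcd(75,16) + gcd(26,31) + gcd(20,11) + gcd(9,4) = 2+1+1+1+1+1+1 = 8.
Pick's theorem gives I = A − B/2 + 1 = 1450 − 8/2 + 1 = 1447.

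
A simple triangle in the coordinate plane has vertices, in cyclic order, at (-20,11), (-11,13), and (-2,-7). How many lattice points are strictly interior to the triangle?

Using the shoelace formula, 2A = |[(-20)·13 − (-11)·11] + [(-11)·(-7) − (-2)·13] + [(-2)·11 − (-20)·(-7)]| = 198, so the area is 99.
The number of boundary lattice points is Σ gcd(|Δx|,|Δy|) = gcd(9,2) + gcd(9,20) + gcd(18,18) = 1+1+18 = 20.
By Pick's theorem A = I + B/2 − 1, so I = 99 − 20/2 + 1 = 90.

90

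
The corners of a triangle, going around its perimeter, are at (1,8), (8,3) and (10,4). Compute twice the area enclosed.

By the shoelace formula, twice the signed area is |[1·3 − 8·8] + [8·4 − 10·3] + [10·8 − 1·4]| = 17, so the area is 8.5.

17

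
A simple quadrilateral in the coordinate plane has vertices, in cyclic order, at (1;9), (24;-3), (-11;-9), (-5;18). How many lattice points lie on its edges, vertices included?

The number of boundary lattice points is Σ gcd(|Δx|,|Δy|) = gcd(23,12) + gcd(35,6) + gcd(6,27) + gcd(6,9) = 1+1+3+3 = 8.

8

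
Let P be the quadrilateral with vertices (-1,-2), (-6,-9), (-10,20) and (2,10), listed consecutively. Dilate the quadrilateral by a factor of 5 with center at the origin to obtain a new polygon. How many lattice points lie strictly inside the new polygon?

4321

By the shoelace formula, twice the signed area is |[(-1)·(-9) − (-6)·(-2)] + [(-6)·20 − (-10)·(-9)] + [(-10)·10 − 2·20] + [2·(-2) − (-1)·10]| = 347, so the area is 347/2.
The number of boundary lattice points is Σ gcd(|Δx|,|Δy|) = gcd(5,7) + gcd(4,29) + gcd(12,10) + gcd(3,12) = 1+1+2+3 = 7.
Scaling by 5 multiplies the area by 5² = 25 (so the new area is 8675/2) and multiplies the boundary lattice-point count by 5, giving 35.
By Pick's theorem, the interior count of the dilated polygon is 8675/2 − 35/2 + 1 = 4321.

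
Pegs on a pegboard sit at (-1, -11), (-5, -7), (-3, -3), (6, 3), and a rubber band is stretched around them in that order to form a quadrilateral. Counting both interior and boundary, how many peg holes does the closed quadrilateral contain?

63

By the shoelace formula, twice the signed area is |[(-1)·(-7) − (-5)·(-11)] + [(-5)·(-3) − (-3)·(-7)] + [(-3)·3 − 6·(-3)] + [6·(-11) − (-1)·3]| = 108, so the area is 54.
Summing gcd(|Δx|,|Δy|) over the edges gives the boundary count: gcd(4,4) + gcd(2,4) + gcd(9,6) + gcd(7,14) = 4+2+3+7 = 16.
Pick's theorem gives I = A − B/2 + 1 = 54 − 16/2 + 1 = 47, so the closed region contains I + B = 47 + 16 = 63 lattice points.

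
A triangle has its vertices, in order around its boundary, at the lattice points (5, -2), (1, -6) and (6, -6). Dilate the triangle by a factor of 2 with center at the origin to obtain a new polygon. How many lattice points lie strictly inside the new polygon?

The shoelace formula gives twice the area as |[5·(-6) − 1·(-2)] + [1·(-6) − 6·(-6)] + [6·(-2) − 5·(-6)]| = 20, so the area is 10.
The number of boundary lattice points is Σ gcd(|Δx|,|Δy|) = gcd(4,4) + gcd(5,0) + gcd(1,4) = 4+5+1 = 10.
Scaling by 2 multiplies the area by 2² = 4 (so the new area is 40) and multiplies the boundary lattice-point count by 2, giving 20.
By Pick's theorem, the interior count of the dilated polygon is 40 − 20/2 + 1 = 31.

31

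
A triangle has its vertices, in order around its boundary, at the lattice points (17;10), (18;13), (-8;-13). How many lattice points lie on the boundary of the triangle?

The number of boundary lattice points is Σ gcd(|Δx|,|Δy|) = gcd(1,3) + gcd(26,26) + gcd(25,23) = 1+26+1 = 28.

28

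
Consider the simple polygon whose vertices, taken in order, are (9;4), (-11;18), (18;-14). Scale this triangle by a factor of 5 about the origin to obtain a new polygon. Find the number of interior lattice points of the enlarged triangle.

Using the shoelace formula, 2A = |[9·18 − (-11)·4] + [(-11)·(-14) − 18·18] + [18·4 − 9·(-14)]| = 234, so the area is 117.
Along each edge there are gcd(|Δx|,|Δy|)+1 lattice points, so counting each shared vertex once the boundary has gcd(20,14) + gcd(29,32) + gcd(9,18) = 2+1+9 = 12.
Scaling by 5 multiplies the area by 5² = 25 (so the new area is 2925) and multiplies the boundary lattice-point count by 5, giving 60.
By Pick's theorem, the interior count of the dilated polygon is 2925 − 60/2 + 1 = 2896.

2896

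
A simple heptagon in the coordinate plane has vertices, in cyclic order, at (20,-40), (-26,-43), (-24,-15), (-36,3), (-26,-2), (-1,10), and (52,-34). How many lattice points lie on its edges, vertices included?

18

Summing gcd(|Δx|,|Δy|) over the edges gives the boundary count: gcd(46,3) + gcd(2,28) + gcd(12,18) + gcd(10,5) + gcd(25,12) + gcd(53,44) + gcd(32,6) = 1+2+6+5+1+1+2 = 18.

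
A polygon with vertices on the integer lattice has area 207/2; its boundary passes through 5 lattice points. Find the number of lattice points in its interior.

From Pick's theorem, I = A − B/2 + 1 = 207/2 − 5/2 + 1 = 102.

102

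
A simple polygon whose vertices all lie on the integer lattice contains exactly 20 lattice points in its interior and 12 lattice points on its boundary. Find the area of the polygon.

By Pick's theorem, A = I + B/2 − 1 = 20 + 12/2 − 1 = 25.

25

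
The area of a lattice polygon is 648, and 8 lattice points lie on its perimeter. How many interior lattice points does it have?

Pick's theorem A = I + B/2 − 1 rearranges to I = A − B/2 + 1 = 648 − 8/2 + 1 = 645.

645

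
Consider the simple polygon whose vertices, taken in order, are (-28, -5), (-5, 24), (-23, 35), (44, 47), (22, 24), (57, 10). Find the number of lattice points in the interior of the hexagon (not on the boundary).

Using the shoelace formula, 2A = |((-28)·24 − (-5)·(-5)) + ((-5)·35 − (-23)·24) + ((-23)·47 − 44·35) + (44·24 − 22·47) + (22·10 − 57·24) + (57·(-5) − (-28)·10)| = 4072, so the area is 2036.
Summing gcd(|Δx|,|Δy|) over the edges gives the boundary count: gcd(23,29) + gcd(18,11) + gcd(67,12) + gcd(22,23) + gcd(35,14) + gcd(85,15) = 1+1+1+1+7+5 = 16.
By Pick's theorem A = I + B/2 − 1, so I = 2036 − 16/2 + 1 = 2029.

2029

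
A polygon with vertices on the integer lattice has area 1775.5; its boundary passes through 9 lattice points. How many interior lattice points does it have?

From Pick's theorem, I = A − B/2 + 1 = 1775.5 − 9/2 + 1 = 1772.

1772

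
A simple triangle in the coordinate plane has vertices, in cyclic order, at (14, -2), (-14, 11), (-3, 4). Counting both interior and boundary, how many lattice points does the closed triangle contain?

29

By the shoelace formula, twice the signed area is |[14·11 − (-14)·(-2)] + [(-14)·4 − (-3)·11] + [(-3)·(-2) − 14·4]| = 53, so the area is 53/2.
Along each edge there are gcd(|Δx|,|Δy|)+1 lattice points, so counting each shared vertex once the boundary has gcd(28,13) + gcd(11,7) + gcd(17,6) = 1+1+1 = 3.
Pick's theorem gives I = A − B/2 + 1 = 53/2 − 3/2 + 1 = 26, so the closed region contains I + B = 26 + 3 = 29 lattice points.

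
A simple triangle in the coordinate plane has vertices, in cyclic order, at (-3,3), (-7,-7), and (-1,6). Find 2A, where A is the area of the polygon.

Using the shoelace formula, 2A = |((-3)·(-7) − (-7)·3) + ((-7)·6 − (-1)·(-7)) + ((-1)·3 − (-3)·6)| = 8, so the area is 4.

8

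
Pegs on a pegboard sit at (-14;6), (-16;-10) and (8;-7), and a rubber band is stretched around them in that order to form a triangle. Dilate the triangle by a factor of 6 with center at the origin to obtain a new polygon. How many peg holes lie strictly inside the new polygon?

The shoelace formula gives twice the area as |((-14)·(-10) − (-16)·6) + ((-16)·(-7) − 8·(-10)) + (8·6 − (-14)·(-7))| = 378, so the area is 189.
Summing gcd(|Δx|,|Δy|) over the edges gives the boundary count: gcd(2,16) + gcd(24,3) + gcd(22,13) = 2+3+1 = 6.
Scaling by 6 multiplies the area by 6² = 36 (so the new area is 6804) and multiplies the boundary lattice-point count by 6, giving 36.
By Pick's theorem, the interior count of the dilated polygon is 6804 − 36/2 + 1 = 6787.

6787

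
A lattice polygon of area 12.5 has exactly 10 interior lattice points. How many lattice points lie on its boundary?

Pick's theorem gives A = I + B/2 − 1, so B = 2(A − I + 1) = 2(12.5 − 10 + 1) = 7.

7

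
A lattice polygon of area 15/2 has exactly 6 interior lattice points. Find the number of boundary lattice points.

5

Pick's theorem gives A = I + B/2 − 1, so B = 2(A − I + 1) = 2(15/2 − 6 + 1) = 5.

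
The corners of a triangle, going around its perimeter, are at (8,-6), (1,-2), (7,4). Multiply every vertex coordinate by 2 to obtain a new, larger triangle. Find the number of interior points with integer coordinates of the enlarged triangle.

125

Using the shoelace formula, 2A = |[8·(-2) − 1·(-6)] + [1·4 − 7·(-2)] + [7·(-6) − 8·4]| = 66, so the area is 33.
Summing gcd(|Δx|,|Δy|) over the edges gives the boundary count: gcd(7,4) + gcd(6,6) + gcd(1,10) = 1+6+1 = 8.
Scaling by 2 multiplies the area by 2² = 4 (so the new area is 132) and multiplies the boundary lattice-point count by 2, giving 16.
By Pick's theorem, the interior count of the dilated polygon is 132 − 16/2 + 1 = 125.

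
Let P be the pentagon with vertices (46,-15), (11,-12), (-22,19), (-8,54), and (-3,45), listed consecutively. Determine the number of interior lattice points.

The shoelace formula gives twice the area as |(46·(-12) − 11·(-15)) + (11·19 − (-22)·(-12)) + ((-22)·54 − (-8)·19) + ((-8)·45 − (-3)·54) + ((-3)·(-15) − 46·45)| = 3701, so the area is 1850.5.
The number of boundary lattice points is Σ gcd(|Δx|,|Δy|) = gcd(35,3) + gcd(33,31) + gcd(14,35) + gcd(5,9) + gcd(49,60) = 1+1+7+1+1 = 11.
By Pick's theorem A = I + B/2 − 1, so I = 1850.5 − 11/2 + 1 = 1846.

1846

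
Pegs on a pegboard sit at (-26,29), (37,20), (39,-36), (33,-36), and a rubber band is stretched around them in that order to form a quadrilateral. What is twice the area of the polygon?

The shoelace formula gives twice the area as |((-26)·20 − 37·29) + (37·(-36) − 39·20) + (39·(-36) − 33·(-36)) + (33·29 − (-26)·(-36))| = 3900, so the area is 1950.

3900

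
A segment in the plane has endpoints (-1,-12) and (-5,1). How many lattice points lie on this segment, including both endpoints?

2

The number of lattice points on a segment between lattice points is gcd(|Δx|,|Δy|) + 1 = gcd(4,13) + 1 = 1 + 1 = 2.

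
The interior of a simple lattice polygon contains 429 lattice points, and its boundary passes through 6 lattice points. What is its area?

431

By Pick's theorem, A = I + B/2 − 1 = 429 + 6/2 − 1 = 431.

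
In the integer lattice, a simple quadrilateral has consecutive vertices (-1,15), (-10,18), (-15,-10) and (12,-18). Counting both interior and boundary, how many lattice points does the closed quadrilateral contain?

531

The shoelace formula gives twice the area as |((-1)·18 − (-10)·15) + ((-10)·(-10) − (-15)·18) + ((-15)·(-18) − 12·(-10)) + (12·15 − (-1)·(-18))| = 1054, so the area is 527.
The number of boundary lattice points is Σ gcd(|Δx|,|Δy|) = gcd(9,3) + gcd(5,28) + gcd(27,8) + gcd(13,33) = 3+1+1+1 = 6.
Pick's theorem gives I = A − B/2 + 1 = 527 − 6/2 + 1 = 525, so the closed region contains I + B = 525 + 6 = 531 lattice points.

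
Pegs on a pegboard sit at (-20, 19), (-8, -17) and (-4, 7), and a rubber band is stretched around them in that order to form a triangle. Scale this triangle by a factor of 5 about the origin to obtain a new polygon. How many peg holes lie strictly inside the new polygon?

The shoelace formula gives twice the area as |((-20)·(-17) − (-8)·19) + ((-8)·7 − (-4)·(-17)) + ((-4)·19 − (-20)·7)| = 432, so the area is 216.
Along each edge there are gcd(|Δx|,|Δy|)+1 lattice points, so counting each shared vertex once the boundary has gcd(12,36) + gcd(4,24) + gcd(16,12) = 12+4+4 = 20.
Scaling by 5 multiplies the area by 5² = 25 (so the new area is 5400) and multiplies the boundary lattice-point count by 5, giving 100.
By Pick's theorem, the interior count of the dilated polygon is 5400 − 100/2 + 1 = 5351.

5351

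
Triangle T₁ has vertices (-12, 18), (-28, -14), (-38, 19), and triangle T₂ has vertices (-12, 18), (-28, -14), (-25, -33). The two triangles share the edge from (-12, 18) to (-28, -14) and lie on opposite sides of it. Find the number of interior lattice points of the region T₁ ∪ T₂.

The union is the simple quadrilateral with vertices (-12, 18), (-38, 19), (-28, -14), (-25, -33) in order.
Using the shoelace formula, 2A = |[(-12)·19 − (-38)·18] + [(-38)·(-14) − (-28)·19] + [(-28)·(-33) − (-25)·(-14)] + [(-25)·18 − (-12)·(-33)]| = 1248, so the area is 624.
The number of boundary lattice points is Σ gcd(|Δx|,|Δy|) = gcd(26,1) + gcd(10,33) + gcd(3,19) + gcd(13,51) = 1+1+1+1 = 4.
By Pick's theorem I = A − B/2 + 1 = 624 − 4/2 + 1 = 623.

623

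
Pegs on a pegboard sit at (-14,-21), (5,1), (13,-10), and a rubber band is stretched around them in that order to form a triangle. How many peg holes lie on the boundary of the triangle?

3

Along each edge there are gcd(|Δx|,|Δy|)+1 lattice points, so counting each shared vertex once the boundary has gcd(19,22) + gcd(8,11) + gcd(27,11) = 1+1+1 = 3.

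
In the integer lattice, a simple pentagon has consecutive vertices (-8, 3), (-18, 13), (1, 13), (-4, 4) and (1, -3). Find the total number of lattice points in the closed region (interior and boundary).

The shoelace formula gives twice the area as |((-8)·13 − (-18)·3) + ((-18)·13 − 1·13) + (1·4 − (-4)·13) + ((-4)·(-3) − 1·4) + (1·3 − (-8)·(-3))| = 254, so the area is 127.
Along each edge there are gcd(|Δx|,|Δy|)+1 lattice points, so counting each shared vertex once the boundary has gcd(10,10) + gcd(19,0) + gcd(5,9) + gcd(5,7) + gcd(9,6) = 10+19+1+1+3 = 34.
Pick's theorem gives I = A − B/2 + 1 = 127 − 34/2 + 1 = 111, so the closed region contains I + B = 111 + 34 = 145 lattice points.

145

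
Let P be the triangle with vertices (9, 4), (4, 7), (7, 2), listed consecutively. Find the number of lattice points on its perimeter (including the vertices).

Along each edge there are gcd(|Δx|,|Δy|)+1 lattice points, so counting each shared vertex once the boundary has gcd(5,3) + gcd(3,5) + gcd(2,2) = 1+1+2 = 4.

4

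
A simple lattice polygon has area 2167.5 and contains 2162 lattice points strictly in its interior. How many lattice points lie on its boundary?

Pick's theorem gives A = I + B/2 − 1, so B = 2(A − I + 1) = 2(2167.5 − 2162 + 1) = 13.

13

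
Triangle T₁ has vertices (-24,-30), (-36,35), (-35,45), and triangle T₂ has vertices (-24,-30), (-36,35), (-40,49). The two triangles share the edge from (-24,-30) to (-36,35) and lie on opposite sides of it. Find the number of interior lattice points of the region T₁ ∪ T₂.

The union is the simple quadrilateral with vertices (-24,-30), (-35,45), (-36,35), (-40,49) in order.
The shoelace formula gives twice the area as |((-24)·45 − (-35)·(-30)) + ((-35)·35 − (-36)·45) + ((-36)·49 − (-40)·35) + ((-40)·(-30) − (-24)·49)| = 277, so the area is 277/2.
Along each edge there are gcd(|Δx|,|Δy|)+1 lattice points, so counting each shared vertex once the boundary has gcd(11,75) + gcd(1,10) + gcd(4,14) + gcd(16,79) = 1+1+2+1 = 5.
By Pick's theorem I = A − B/2 + 1 = 277/2 − 5/2 + 1 = 137.

137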